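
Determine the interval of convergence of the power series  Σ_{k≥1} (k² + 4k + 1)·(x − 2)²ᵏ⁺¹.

(1, 3)

By the ratio test, |a_{k+1}/a_k| = ((k+1)² + 4(k+1) + 1)/(k² + 4k + 1) → 1.
Successive powers of (x − 2) differ by 2, so the series converges when |x − 2|² · 1 < 1, i.e. |x − 2| < √(1) = 1. So R = 1.
At x = 3: the k-th term does not approach 0; divergence by the term test.
Endpoint x = 1: the terms have absolute value of order k², which does not tend to 0, so the series diverges by the divergence test.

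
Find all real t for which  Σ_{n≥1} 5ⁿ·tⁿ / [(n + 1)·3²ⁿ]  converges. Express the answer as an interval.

[-9/5, 9/5)

The ratio of consecutive coefficients is [(n + 1)/((n+1) + 1)] · 5/9 → 5/9.
Thus R = 1/(5/9) = 9/5.
Endpoint t = 9/5: the terms are asymptotic to a nonzero constant times 1/n, so the series diverges by limit comparison with Σ 1/n.
Check t = -9/5: the terms alternate in sign and decrease monotonically to 0 in absolute value (size ~ c/n), so the alternating series test gives convergence.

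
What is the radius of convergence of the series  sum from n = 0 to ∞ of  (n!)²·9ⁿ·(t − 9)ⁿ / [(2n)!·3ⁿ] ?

Ratio test: |a_{n+1}/a_n| = (n+1)²/[(2n+1)·(2n+2)] · 9/3 → 3/4 as n → ∞.
Hence the series converges for |t − 9| < 1/(3/4) = 4/3, so the radius of convergence is 4/3.

R = 4/3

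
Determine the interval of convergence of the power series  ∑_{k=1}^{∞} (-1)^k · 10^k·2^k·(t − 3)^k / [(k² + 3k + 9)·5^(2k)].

Apply the ratio test: |a_{k+1}| / |a_k| = [(k² + 3k + 9)/((k+1)² + 3(k+1) + 9)] · 10·2/25, which tends to 4/5 as k → ∞.
Convergence for |t − 3| · 4/5 < 1, i.e. |t − 3| < 5/4. So R = 5/4.
Check t = 17/4: absolute convergence follows by limit comparison with Σ 1/k².
When t = 7/4, the series is dominated by a constant times Σ 1/k², which converges (p = 2 > 1).

[7/4, 17/4]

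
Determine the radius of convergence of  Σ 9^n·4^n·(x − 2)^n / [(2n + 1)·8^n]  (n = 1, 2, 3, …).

R = 2/9

Ratio test: |a_{n+1}/a_n| = [(2n + 1)/(2(n+1) + 1)] · 9·4/8 → 9/2 as n → ∞.
Hence the series converges for |x − 2| < 1/(9/2) = 2/9, so the radius of convergence is 2/9.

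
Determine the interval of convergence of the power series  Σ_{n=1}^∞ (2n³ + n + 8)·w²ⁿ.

(-1, 1)

Ratio test: |a_{n+1}/a_n| = (2(n+1)³ + (n+1) + 8)/(2n³ + n + 8) → 1 as n → ∞.
Successive powers of w differ by 2, so the series converges when |w|² · 1 < 1, i.e. |w| < √(1) = 1. So R = 1.
At w = 1: the n-th term does not approach 0; divergence by the term test.
Check w = -1: the terms do not tend to 0, so the series diverges.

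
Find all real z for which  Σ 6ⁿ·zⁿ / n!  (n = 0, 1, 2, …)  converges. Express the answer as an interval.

(−∞, ∞)

By the ratio test, |a_{n+1}/a_n| = 6 · 1/(n+1) → 0.
The limit is 0, so the series converges for all z; R = ∞.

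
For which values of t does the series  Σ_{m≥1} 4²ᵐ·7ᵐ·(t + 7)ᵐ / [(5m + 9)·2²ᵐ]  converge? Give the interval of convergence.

The ratio of consecutive coefficients is [(5m + 9)/(5(m+1) + 9)] · 16·7/4 → 28.
Hence the series converges for |t + 7| < 1/(28) = 1/28, so the radius of convergence is 1/28.
Check t = -195/28: comparison with the harmonic series Σ 1/m shows the series diverges.
When t = -197/28, an alternating series whose terms decrease to 0 in absolute value, so it converges by the Leibniz criterion.

[-197/28, -195/28)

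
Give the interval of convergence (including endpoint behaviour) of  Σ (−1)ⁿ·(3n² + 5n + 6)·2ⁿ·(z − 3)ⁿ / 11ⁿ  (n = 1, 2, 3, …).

The ratio of consecutive coefficients is [(3(n+1)² + 5(n+1) + 6)/(3n² + 5n + 6)] · 2/11 → 2/11.
The series converges when 2/11 · |z − 3| < 1, giving R = 11/2.
When z = 17/2, the n-th term does not approach 0; divergence by the term test.
Check z = -5/2: the terms have absolute value of order n², which does not tend to 0, so the series diverges by the divergence test.

(-5/2, 17/2)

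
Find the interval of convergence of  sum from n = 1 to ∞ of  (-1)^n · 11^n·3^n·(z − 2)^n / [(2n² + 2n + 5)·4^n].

[62/33, 70/33]

The ratio of consecutive coefficients is [(2n² + 2n + 5)/(2(n+1)² + 2(n+1) + 5)] · 11·3/4 → 33/4.
The series converges when 33/4 · |z − 2| < 1, giving R = 4/33.
At z = 70/33: the terms are on the order of 1/n², so the series converges absolutely by comparison with the p-series (p = 2 > 1).
At z = 62/33: absolute convergence follows by limit comparison with Σ 1/n².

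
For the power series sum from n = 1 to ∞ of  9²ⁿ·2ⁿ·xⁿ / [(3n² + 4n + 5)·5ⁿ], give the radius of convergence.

By the ratio test, |a_{n+1}/a_n| = [(3n² + 4n + 5)/(3(n+1)² + 4(n+1) + 5)] · 81·2/5 → 162/5.
The series converges when 162/5 · |x| < 1, giving R = 5/162.

R = 5/162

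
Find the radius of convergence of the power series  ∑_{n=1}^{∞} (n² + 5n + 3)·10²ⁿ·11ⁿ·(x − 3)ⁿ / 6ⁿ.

R = 3/550

By the ratio test, |a_{n+1}/a_n| = [((n+1)² + 5(n+1) + 3)/(n² + 5n + 3)] · 100·11/6 → 550/3.
Hence the series converges for |x − 3| < 1/(550/3) = 3/550, so the radius of convergence is 3/550.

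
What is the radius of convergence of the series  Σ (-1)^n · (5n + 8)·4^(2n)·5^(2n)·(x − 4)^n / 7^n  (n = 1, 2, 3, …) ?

R = 7/400

By the ratio test, |a_{n+1}/a_n| = [(5(n+1) + 8)/(5n + 8)] · 16·25/7 → 400/7.
Convergence for |x − 4| · 400/7 < 1, i.e. |x − 4| < 7/400. So R = 7/400.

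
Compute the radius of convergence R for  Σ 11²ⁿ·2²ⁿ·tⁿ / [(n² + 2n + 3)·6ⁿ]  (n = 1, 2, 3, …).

R = 3/242

Apply the ratio test: |a_{n+1}| / |a_n| = [(n² + 2n + 3)/((n+1)² + 2(n+1) + 3)] · 121·4/6, which tends to 242/3 as n → ∞.
Convergence for |t| · 242/3 < 1, i.e. |t| < 3/242. So R = 3/242.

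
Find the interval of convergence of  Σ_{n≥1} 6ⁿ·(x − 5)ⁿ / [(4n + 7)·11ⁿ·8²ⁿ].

The ratio of consecutive coefficients is [(4n + 7)/(4(n+1) + 7)] · 6/(11·64) → 3/352.
The series converges when 3/352 · |x − 5| < 1, giving R = 352/3.
When x = 367/3, comparison with the harmonic series Σ 1/n shows the series diverges.
Check x = -337/3: the terms alternate in sign and decrease monotonically to 0 in absolute value (size ~ c/n), so the alternating series test gives convergence.

[-337/3, 367/3)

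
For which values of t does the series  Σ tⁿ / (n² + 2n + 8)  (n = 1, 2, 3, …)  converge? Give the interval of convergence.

Apply the ratio test: |a_{n+1}| / |a_n| = (n² + 2n + 8)/((n+1)² + 2(n+1) + 8), which tends to 1 as n → ∞.
Hence R = 1.
At t = 1: absolute convergence follows by limit comparison with Σ 1/n².
Check t = -1: the series is dominated by a constant times Σ 1/n², which converges (p = 2 > 1).

[-1, 1]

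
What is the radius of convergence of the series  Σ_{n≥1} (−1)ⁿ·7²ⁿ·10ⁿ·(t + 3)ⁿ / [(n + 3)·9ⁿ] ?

By the ratio test, |a_{n+1}/a_n| = [(n + 3)/((n+1) + 3)] · 49·10/9 → 490/9.
The series converges when 490/9 · |t + 3| < 1, giving R = 9/490.

R = 9/490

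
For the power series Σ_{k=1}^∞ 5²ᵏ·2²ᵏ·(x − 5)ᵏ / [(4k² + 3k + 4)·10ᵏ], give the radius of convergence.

R = 1/10

Ratio test: |a_{k+1}/a_k| = [(4k² + 3k + 4)/(4(k+1)² + 3(k+1) + 4)] · 25·4/10 → 10 as k → ∞.
Hence the series converges for |x − 5| < 1/(10) = 1/10, so the radius of convergence is 1/10.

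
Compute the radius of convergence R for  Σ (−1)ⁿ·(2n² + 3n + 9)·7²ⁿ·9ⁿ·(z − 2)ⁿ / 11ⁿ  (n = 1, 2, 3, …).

Ratio test: |a_{n+1}/a_n| = [(2(n+1)² + 3(n+1) + 9)/(2n² + 3n + 9)] · 49·9/11 → 441/11 as n → ∞.
Convergence for |z − 2| · 441/11 < 1, i.e. |z − 2| < 11/441. So R = 11/441.

R = 11/441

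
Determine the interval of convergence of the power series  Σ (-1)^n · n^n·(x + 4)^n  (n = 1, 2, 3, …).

By the Cauchy root test, |a_n|^(1/n) = n → ∞.
Since the n-th root of |a_n| is unbounded, the series converges only at x = -4; R = 0.

{-4}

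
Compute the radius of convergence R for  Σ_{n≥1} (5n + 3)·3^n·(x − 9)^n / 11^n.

R = 11/3

The ratio of consecutive coefficients is [(5(n+1) + 3)/(5n + 3)] · 3/11 → 3/11.
Thus R = 1/(3/11) = 11/3.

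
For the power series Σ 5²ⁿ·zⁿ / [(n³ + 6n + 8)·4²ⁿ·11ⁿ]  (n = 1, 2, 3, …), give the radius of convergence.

Ratio test: |a_{n+1}/a_n| = [(n³ + 6n + 8)/((n+1)³ + 6(n+1) + 8)] · 25/(16·11) → 25/176 as n → ∞.
The series converges when 25/176 · |z| < 1, giving R = 176/25.

R = 176/25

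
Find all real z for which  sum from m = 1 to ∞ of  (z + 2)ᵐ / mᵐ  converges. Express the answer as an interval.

Applying the root test, |a_m|^(1/m) = 1/m → 0.
Since the m-th root of |a_m| tends to 0, the series converges for all real z; R = ∞.

(−∞, ∞)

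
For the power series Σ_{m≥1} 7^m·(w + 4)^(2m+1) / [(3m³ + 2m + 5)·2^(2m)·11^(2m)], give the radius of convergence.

The ratio of consecutive coefficients is [(3m³ + 2m + 5)/(3(m+1)³ + 2(m+1) + 5)] · 7/(4·121) → 7/484.
Successive powers of (w + 4) differ by 2, so the series converges when |w + 4|² · 7/484 < 1, i.e. |w + 4| < √(484/7). So R = 22√7/7.

R = 22√7/7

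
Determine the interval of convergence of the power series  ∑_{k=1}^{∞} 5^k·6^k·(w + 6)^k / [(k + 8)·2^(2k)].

[-92/15, -88/15)

By the ratio test, |a_{k+1}/a_k| = [(k + 8)/((k+1) + 8)] · 5·6/4 → 15/2.
Hence the series converges for |w + 6| < 1/(15/2) = 2/15, so the radius of convergence is 2/15.
Check w = -88/15: the terms behave like c/k; limit comparison with the harmonic series gives divergence.
At w = -92/15: the terms alternate in sign and decrease monotonically to 0 in absolute value (size ~ c/k), so the alternating series test gives convergence.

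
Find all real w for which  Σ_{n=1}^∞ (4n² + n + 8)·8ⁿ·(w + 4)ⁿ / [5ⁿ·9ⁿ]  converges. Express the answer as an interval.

(-77/8, 13/8)

By the ratio test, |a_{n+1}/a_n| = [(4(n+1)² + (n+1) + 8)/(4n² + n + 8)] · 8/(5·9) → 8/45.
The series converges when 8/45 · |w + 4| < 1, giving R = 45/8.
When w = 13/8, the n-th term does not approach 0; divergence by the term test.
Check w = -77/8: the n-th term does not approach 0; divergence by the term test.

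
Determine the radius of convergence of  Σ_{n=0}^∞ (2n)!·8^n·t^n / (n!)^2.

R = 1/32

The ratio of consecutive coefficients is (2n+1)·(2n+2)/(n+1)² · 8 → 32.
Hence the series converges for |t| < 1/(32) = 1/32, so the radius of convergence is 1/32.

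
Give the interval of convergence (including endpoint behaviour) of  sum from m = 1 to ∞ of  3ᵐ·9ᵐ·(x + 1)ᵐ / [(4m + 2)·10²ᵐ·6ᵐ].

[-209/9, 191/9)

The ratio of consecutive coefficients is [(4m + 2)/(4(m+1) + 2)] · 3·9/(100·6) → 9/200.
The series converges when 9/200 · |x + 1| < 1, giving R = 200/9.
Check x = 191/9: comparison with the harmonic series Σ 1/m shows the series diverges.
When x = -209/9, the terms alternate in sign and decrease monotonically to 0 in absolute value (size ~ c/m), so the alternating series test gives convergence.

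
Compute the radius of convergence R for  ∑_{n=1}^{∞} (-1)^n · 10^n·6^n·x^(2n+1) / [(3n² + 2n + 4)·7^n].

R = √105/30

Apply the ratio test: |a_{n+1}| / |a_n| = [(3n² + 2n + 4)/(3(n+1)² + 2(n+1) + 4)] · 10·6/7, which tends to 60/7 as n → ∞.
Successive powers of x differ by 2, so the series converges when |x|² · 60/7 < 1, i.e. |x| < √(7/60). So R = √105/30.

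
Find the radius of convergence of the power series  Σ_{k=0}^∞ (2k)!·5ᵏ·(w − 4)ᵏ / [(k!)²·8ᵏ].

Ratio test: |a_{k+1}/a_k| = (2k+1)·(2k+2)/(k+1)² · 5/8 → 5/2 as k → ∞.
Hence the series converges for |w − 4| < 1/(5/2) = 2/5, so the radius of convergence is 2/5.

R = 2/5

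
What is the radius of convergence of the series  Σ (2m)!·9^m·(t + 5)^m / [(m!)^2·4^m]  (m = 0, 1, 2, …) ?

R = 1/9

Ratio test: |a_{m+1}/a_m| = (2m+1)·(2m+2)/(m+1)² · 9/4 → 9 as m → ∞.
Thus R = 1/(9) = 1/9.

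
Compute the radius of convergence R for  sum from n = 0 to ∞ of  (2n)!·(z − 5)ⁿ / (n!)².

The ratio of consecutive coefficients is (2n+1)·(2n+2)/(n+1)² → 4.
Hence the series converges for |z − 5| < 1/(4) = 1/4, so the radius of convergence is 1/4.

R = 1/4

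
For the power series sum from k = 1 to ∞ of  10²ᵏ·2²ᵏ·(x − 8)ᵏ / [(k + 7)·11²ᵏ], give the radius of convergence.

The ratio of consecutive coefficients is [(k + 7)/((k+1) + 7)] · 100·4/121 → 400/121.
Convergence for |x − 8| · 400/121 < 1, i.e. |x − 8| < 121/400. So R = 121/400.

R = 121/400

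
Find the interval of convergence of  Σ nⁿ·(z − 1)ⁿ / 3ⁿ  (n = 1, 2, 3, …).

By the Cauchy root test, |a_n|^(1/n) = n/3 → ∞.
The root grows without bound, so R = 0 (convergence only at z = 1).

{1}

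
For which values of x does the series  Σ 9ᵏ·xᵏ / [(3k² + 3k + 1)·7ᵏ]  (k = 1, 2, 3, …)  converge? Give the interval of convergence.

[-7/9, 7/9]

Ratio test: |a_{k+1}/a_k| = [(3k² + 3k + 1)/(3(k+1)² + 3(k+1) + 1)] · 9/7 → 9/7 as k → ∞.
Thus R = 1/(9/7) = 7/9.
When x = 7/9, the terms are on the order of 1/k², so the series converges absolutely by comparison with the p-series (p = 2 > 1).
When x = -7/9, the terms are on the order of 1/k², so the series converges absolutely by comparison with the p-series (p = 2 > 1).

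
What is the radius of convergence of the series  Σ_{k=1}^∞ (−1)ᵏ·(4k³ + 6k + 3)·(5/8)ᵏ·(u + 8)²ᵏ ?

R = 2√10/5

Apply the ratio test: |a_{k+1}| / |a_k| = [(4(k+1)³ + 6(k+1) + 3)/(4k³ + 6k + 3)] · 5/8, which tends to 5/8 as k → ∞.
Successive powers of (u + 8) differ by 2, so the series converges when |u + 8|² · 5/8 < 1, i.e. |u + 8| < √(8/5). So R = 2√10/5.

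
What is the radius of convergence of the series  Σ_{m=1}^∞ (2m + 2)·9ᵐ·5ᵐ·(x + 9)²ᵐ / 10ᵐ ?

R = √2/3

By the ratio test, |a_{m+1}/a_m| = [(2(m+1) + 2)/(2m + 2)] · 9·5/10 → 9/2.
Since the exponent of (x + 9) increases by 2 each term, convergence requires |x + 9|² < 2/9, hence R = √2/3.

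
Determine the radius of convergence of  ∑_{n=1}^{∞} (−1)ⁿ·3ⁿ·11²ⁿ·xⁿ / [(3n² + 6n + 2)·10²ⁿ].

R = 100/363

Apply the ratio test: |a_{n+1}| / |a_n| = [(3n² + 6n + 2)/(3(n+1)² + 6(n+1) + 2)] · 3·121/100, which tends to 363/100 as n → ∞.
Hence the series converges for |x| < 1/(363/100) = 100/363, so the radius of convergence is 100/363.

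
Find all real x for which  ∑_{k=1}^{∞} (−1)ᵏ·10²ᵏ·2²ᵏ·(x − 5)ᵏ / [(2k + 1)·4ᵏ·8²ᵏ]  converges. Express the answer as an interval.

(109/25, 141/25]

Ratio test: |a_{k+1}/a_k| = [(2k + 1)/(2(k+1) + 1)] · 100·4/(4·64) → 25/16 as k → ∞.
Hence the series converges for |x − 5| < 1/(25/16) = 16/25, so the radius of convergence is 16/25.
Check x = 141/25: convergence follows from the alternating series test (terms decrease monotonically to 0).
At x = 109/25: the terms behave like c/k; limit comparison with the harmonic series gives divergence.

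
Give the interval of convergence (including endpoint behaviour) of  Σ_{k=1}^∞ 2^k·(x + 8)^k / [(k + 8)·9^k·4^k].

[-26, 10)

The ratio of consecutive coefficients is [(k + 8)/((k+1) + 8)] · 2/(9·4) → 1/18.
Hence the series converges for |x + 8| < 1/(1/18) = 18, so the radius of convergence is 18.
At x = 10: comparison with the harmonic series Σ 1/k shows the series diverges.
Check x = -26: an alternating series whose terms decrease to 0 in absolute value, so it converges by the Leibniz criterion.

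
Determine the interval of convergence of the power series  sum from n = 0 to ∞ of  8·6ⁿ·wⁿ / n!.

The ratio of consecutive coefficients is 8/8 · 6 · 1/(n+1) → 0.
The ratio tends to 0 regardless of w, hence R = ∞.

(−∞, ∞)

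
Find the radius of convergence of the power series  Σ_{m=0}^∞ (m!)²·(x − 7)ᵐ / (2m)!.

Apply the ratio test: |a_{m+1}| / |a_m| = (m+1)²/[(2m+1)·(2m+2)], which tends to 1/4 as m → ∞.
Convergence for |x − 7| · 1/4 < 1, i.e. |x − 7| < 4. So R = 4.

R = 4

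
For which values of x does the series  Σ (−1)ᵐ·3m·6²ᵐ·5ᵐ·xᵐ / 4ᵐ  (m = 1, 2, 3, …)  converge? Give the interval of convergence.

(-1/45, 1/45)

Apply the ratio test: |a_{m+1}| / |a_m| = [3(m+1)/3m] · 36·5/4, which tends to 45 as m → ∞.
Thus R = 1/(45) = 1/45.
At x = 1/45: the terms have absolute value of order m, which does not tend to 0, so the series diverges by the divergence test.
Check x = -1/45: the terms do not tend to 0, so the series diverges.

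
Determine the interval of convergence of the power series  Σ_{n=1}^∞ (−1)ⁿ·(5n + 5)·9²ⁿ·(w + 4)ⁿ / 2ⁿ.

Apply the ratio test: |a_{n+1}| / |a_n| = [(5(n+1) + 5)/(5n + 5)] · 81/2, which tends to 81/2 as n → ∞.
Thus R = 1/(81/2) = 2/81.
Check w = -322/81: the terms have absolute value of order n, which does not tend to 0, so the series diverges by the divergence test.
When w = -326/81, the terms do not tend to 0, so the series diverges.

(-326/81, -322/81)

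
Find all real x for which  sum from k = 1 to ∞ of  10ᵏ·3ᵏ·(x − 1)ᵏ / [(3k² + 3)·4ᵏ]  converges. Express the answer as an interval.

[13/15, 17/15]

By the ratio test, |a_{k+1}/a_k| = [(3k² + 3)/(3(k+1)² + 3)] · 10·3/4 → 15/2.
Convergence for |x − 1| · 15/2 < 1, i.e. |x − 1| < 2/15. So R = 2/15.
Check x = 17/15: the series is dominated by a constant times Σ 1/k², which converges (p = 2 > 1).
Endpoint x = 13/15: the terms are on the order of 1/k², so the series converges absolutely by comparison with the p-series (p = 2 > 1).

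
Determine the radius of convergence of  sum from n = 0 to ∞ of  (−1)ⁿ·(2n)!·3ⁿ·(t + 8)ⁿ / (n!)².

Ratio test: |a_{n+1}/a_n| = (2n+1)·(2n+2)/(n+1)² · 3 → 12 as n → ∞.
Convergence for |t + 8| · 12 < 1, i.e. |t + 8| < 1/12. So R = 1/12.

R = 1/12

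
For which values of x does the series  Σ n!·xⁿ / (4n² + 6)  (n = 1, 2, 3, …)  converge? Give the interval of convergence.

By the ratio test, |a_{n+1}/a_n| = (n+1) · (4n² + 6)/(4(n+1)² + 6) → ∞.
The ratio grows without bound, so the series diverges whenever x ≠ 0; it converges only at x = 0. R = 0.

{0}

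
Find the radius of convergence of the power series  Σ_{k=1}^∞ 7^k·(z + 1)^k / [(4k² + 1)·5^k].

Apply the ratio test: |a_{k+1}| / |a_k| = [(4k² + 1)/(4(k+1)² + 1)] · 7/5, which tends to 7/5 as k → ∞.
Convergence for |z + 1| · 7/5 < 1, i.e. |z + 1| < 5/7. So R = 5/7.

R = 5/7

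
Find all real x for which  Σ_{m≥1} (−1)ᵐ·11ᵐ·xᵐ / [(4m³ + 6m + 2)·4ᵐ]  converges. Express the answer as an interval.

Apply the ratio test: |a_{m+1}| / |a_m| = [(4m³ + 6m + 2)/(4(m+1)³ + 6(m+1) + 2)] · 11/4, which tends to 11/4 as m → ∞.
The series converges when 11/4 · |x| < 1, giving R = 4/11.
When x = 4/11, absolute convergence follows by limit comparison with Σ 1/m³.
At x = -4/11: the terms are on the order of 1/m³, so the series converges absolutely by comparison with the p-series (p = 3 > 1).

[-4/11, 4/11]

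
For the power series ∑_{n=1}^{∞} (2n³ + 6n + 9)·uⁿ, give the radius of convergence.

Ratio test: |a_{n+1}/a_n| = (2(n+1)³ + 6(n+1) + 9)/(2n³ + 6n + 9) → 1 as n → ∞.
So the series converges when |u| < 1 and diverges when |u| > 1; R = 1.

R = 1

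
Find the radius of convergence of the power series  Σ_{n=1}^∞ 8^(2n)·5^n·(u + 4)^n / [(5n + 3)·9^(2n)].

R = 81/320

Ratio test: |a_{n+1}/a_n| = [(5n + 3)/(5(n+1) + 3)] · 64·5/81 → 320/81 as n → ∞.
Thus R = 1/(320/81) = 81/320.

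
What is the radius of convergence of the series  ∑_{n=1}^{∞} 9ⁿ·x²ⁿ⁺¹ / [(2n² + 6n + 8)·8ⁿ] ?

R = 2√2/3

The ratio of consecutive coefficients is [(2n² + 6n + 8)/(2(n+1)² + 6(n+1) + 8)] · 9/8 → 9/8.
Writing y = x², the series in y has radius 8/9, so |x| < √(8/9) and R = 2√2/3.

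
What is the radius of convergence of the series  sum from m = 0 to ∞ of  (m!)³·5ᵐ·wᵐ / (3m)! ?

Apply the ratio test: |a_{m+1}| / |a_m| = (m+1)³/[(3m+1)·(3m+2)·(3m+3)] · 5, which tends to 5/27 as m → ∞.
The series converges when 5/27 · |w| < 1, giving R = 27/5.

R = 27/5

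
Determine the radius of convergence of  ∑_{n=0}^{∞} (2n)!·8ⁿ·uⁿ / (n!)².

The ratio of consecutive coefficients is (2n+1)·(2n+2)/(n+1)² · 8 → 32.
Thus R = 1/(32) = 1/32.

R = 1/32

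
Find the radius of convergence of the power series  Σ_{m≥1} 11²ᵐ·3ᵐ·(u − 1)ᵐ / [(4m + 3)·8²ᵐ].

Ratio test: |a_{m+1}/a_m| = [(4m + 3)/(4(m+1) + 3)] · 121·3/64 → 363/64 as m → ∞.
Thus R = 1/(363/64) = 64/363.

R = 64/363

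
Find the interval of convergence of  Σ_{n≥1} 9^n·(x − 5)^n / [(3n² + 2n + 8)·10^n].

Apply the ratio test: |a_{n+1}| / |a_n| = [(3n² + 2n + 8)/(3(n+1)² + 2(n+1) + 8)] · 9/10, which tends to 9/10 as n → ∞.
Thus R = 1/(9/10) = 10/9.
Check x = 55/9: absolute convergence follows by limit comparison with Σ 1/n².
When x = 35/9, the terms are on the order of 1/n², so the series converges absolutely by comparison with the p-series (p = 2 > 1).

[35/9, 55/9]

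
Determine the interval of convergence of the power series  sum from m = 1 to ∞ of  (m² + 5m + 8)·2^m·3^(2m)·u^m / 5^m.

Apply the ratio test: |a_{m+1}| / |a_m| = [((m+1)² + 5(m+1) + 8)/(m² + 5m + 8)] · 2·9/5, which tends to 18/5 as m → ∞.
Hence the series converges for |u| < 1/(18/5) = 5/18, so the radius of convergence is 5/18.
Endpoint u = 5/18: the terms do not tend to 0, so the series diverges.
Endpoint u = -5/18: the terms have absolute value of order m², which does not tend to 0, so the series diverges by the divergence test.

(-5/18, 5/18)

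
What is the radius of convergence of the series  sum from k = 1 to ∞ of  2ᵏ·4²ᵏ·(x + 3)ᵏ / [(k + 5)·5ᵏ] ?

R = 5/32

The ratio of consecutive coefficients is [(k + 5)/((k+1) + 5)] · 2·16/5 → 32/5.
The series converges when 32/5 · |x + 3| < 1, giving R = 5/32.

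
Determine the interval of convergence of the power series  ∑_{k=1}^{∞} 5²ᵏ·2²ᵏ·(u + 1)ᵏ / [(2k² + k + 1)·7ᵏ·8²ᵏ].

[-137/25, 87/25]

Apply the ratio test: |a_{k+1}| / |a_k| = [(2k² + k + 1)/(2(k+1)² + (k+1) + 1)] · 25·4/(7·64), which tends to 25/112 as k → ∞.
Hence the series converges for |u + 1| < 1/(25/112) = 112/25, so the radius of convergence is 112/25.
Endpoint u = 87/25: absolute convergence follows by limit comparison with Σ 1/k².
Endpoint u = -137/25: the series is dominated by a constant times Σ 1/k², which converges (p = 2 > 1).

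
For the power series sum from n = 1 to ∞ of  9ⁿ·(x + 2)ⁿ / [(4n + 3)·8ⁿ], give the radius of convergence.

R = 8/9

By the ratio test, |a_{n+1}/a_n| = [(4n + 3)/(4(n+1) + 3)] · 9/8 → 9/8.
The series converges when 9/8 · |x + 2| < 1, giving R = 8/9.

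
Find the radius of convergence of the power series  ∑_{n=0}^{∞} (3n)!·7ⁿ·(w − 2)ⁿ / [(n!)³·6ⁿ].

R = 2/63

Apply the ratio test: |a_{n+1}| / |a_n| = (3n+1)·(3n+2)·(3n+3)/(n+1)³ · 7/6, which tends to 63/2 as n → ∞.
The series converges when 63/2 · |w − 2| < 1, giving R = 2/63.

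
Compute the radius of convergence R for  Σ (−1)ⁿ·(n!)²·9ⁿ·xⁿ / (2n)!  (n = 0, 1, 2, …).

By the ratio test, |a_{n+1}/a_n| = (n+1)²/[(2n+1)·(2n+2)] · 9 → 9/4.
Thus R = 1/(9/4) = 4/9.

R = 4/9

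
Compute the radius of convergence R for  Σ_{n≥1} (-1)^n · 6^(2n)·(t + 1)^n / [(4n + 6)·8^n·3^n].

Apply the ratio test: |a_{n+1}| / |a_n| = [(4n + 6)/(4(n+1) + 6)] · 36/(8·3), which tends to 3/2 as n → ∞.
Thus R = 1/(3/2) = 2/3.

R = 2/3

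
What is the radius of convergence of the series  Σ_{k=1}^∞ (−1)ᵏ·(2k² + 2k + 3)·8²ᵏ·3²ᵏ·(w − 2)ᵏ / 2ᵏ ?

Ratio test: |a_{k+1}/a_k| = [(2(k+1)² + 2(k+1) + 3)/(2k² + 2k + 3)] · 64·9/2 → 288 as k → ∞.
Thus R = 1/(288) = 1/288.

R = 1/288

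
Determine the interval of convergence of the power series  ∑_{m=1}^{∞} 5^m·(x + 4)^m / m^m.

(−∞, ∞)

By the Cauchy root test, |a_m|^(1/m) = 5/m → 0.
The limit is 0 for every x, so R = ∞.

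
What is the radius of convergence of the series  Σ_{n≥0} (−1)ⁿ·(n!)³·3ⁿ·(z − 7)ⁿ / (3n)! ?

Apply the ratio test: |a_{n+1}| / |a_n| = (n+1)³/[(3n+1)·(3n+2)·(3n+3)] · 3, which tends to 1/9 as n → ∞.
Thus R = 1/(1/9) = 9.

R = 9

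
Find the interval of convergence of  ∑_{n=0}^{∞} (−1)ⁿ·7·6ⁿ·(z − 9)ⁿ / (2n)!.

Apply the ratio test: |a_{n+1}| / |a_n| = 7/7 · 6 · 1/[(2n+1)·(2n+2)], which tends to 0 as n → ∞.
Since the limit is 0 < 1 for every z, the series converges on all of ℝ and R = ∞.

(−∞, ∞)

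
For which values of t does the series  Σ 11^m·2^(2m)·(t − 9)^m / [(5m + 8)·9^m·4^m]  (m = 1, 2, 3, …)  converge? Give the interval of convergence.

Apply the ratio test: |a_{m+1}| / |a_m| = [(5m + 8)/(5(m+1) + 8)] · 11·4/(9·4), which tends to 11/9 as m → ∞.
The series converges when 11/9 · |t − 9| < 1, giving R = 9/11.
Endpoint t = 108/11: the terms are asymptotic to a nonzero constant times 1/m, so the series diverges by limit comparison with Σ 1/m.
Endpoint t = 90/11: the terms alternate in sign and decrease monotonically to 0 in absolute value (size ~ c/m), so the alternating series test gives convergence.

[90/11, 108/11)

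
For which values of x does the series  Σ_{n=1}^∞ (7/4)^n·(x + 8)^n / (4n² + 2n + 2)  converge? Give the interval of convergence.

Apply the ratio test: |a_{n+1}| / |a_n| = [(4n² + 2n + 2)/(4(n+1)² + 2(n+1) + 2)] · 7/4, which tends to 7/4 as n → ∞.
Convergence for |x + 8| · 7/4 < 1, i.e. |x + 8| < 4/7. So R = 4/7.
Check x = -52/7: absolute convergence follows by limit comparison with Σ 1/n².
When x = -60/7, absolute convergence follows by limit comparison with Σ 1/n².

[-60/7, -52/7]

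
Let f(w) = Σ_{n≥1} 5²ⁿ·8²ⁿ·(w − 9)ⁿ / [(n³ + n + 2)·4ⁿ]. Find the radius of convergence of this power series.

R = 1/400

The ratio of consecutive coefficients is [(n³ + n + 2)/((n+1)³ + (n+1) + 2)] · 25·64/4 → 400.
Convergence for |w − 9| · 400 < 1, i.e. |w − 9| < 1/400. So R = 1/400.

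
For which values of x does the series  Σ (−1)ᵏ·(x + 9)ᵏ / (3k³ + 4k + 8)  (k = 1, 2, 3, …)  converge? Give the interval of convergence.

By the ratio test, |a_{k+1}/a_k| = (3k³ + 4k + 8)/(3(k+1)³ + 4(k+1) + 8) → 1.
So the series converges when |x + 9| < 1 and diverges when |x + 9| > 1; R = 1.
At x = -8: the terms are on the order of 1/k³, so the series converges absolutely by comparison with the p-series (p = 3 > 1).
Endpoint x = -10: the series is dominated by a constant times Σ 1/k³, which converges (p = 3 > 1).

[-10, -8]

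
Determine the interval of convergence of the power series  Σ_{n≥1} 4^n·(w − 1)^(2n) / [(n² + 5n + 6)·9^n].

[-1/2, 5/2]

Apply the ratio test: |a_{n+1}| / |a_n| = [(n² + 5n + 6)/((n+1)² + 5(n+1) + 6)] · 4/9, which tends to 4/9 as n → ∞.
Writing y = (w − 1)², the series in y has radius 9/4, so |w − 1| < √(9/4) = 3/2 and R = 3/2.
Endpoint w = 5/2: absolute convergence follows by limit comparison with Σ 1/n².
At w = -1/2: the terms are on the order of 1/n², so the series converges absolutely by comparison with the p-series (p = 2 > 1).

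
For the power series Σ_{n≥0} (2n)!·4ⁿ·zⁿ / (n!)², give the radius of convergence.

Apply the ratio test: |a_{n+1}| / |a_n| = (2n+1)·(2n+2)/(n+1)² · 4, which tends to 16 as n → ∞.
Hence the series converges for |z| < 1/(16) = 1/16, so the radius of convergence is 1/16.

R = 1/16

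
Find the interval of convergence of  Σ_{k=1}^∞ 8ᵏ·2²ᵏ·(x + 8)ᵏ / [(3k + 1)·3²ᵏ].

By the ratio test, |a_{k+1}/a_k| = [(3k + 1)/(3(k+1) + 1)] · 8·4/9 → 32/9.
Convergence for |x + 8| · 32/9 < 1, i.e. |x + 8| < 9/32. So R = 9/32.
When x = -247/32, the terms behave like c/k; limit comparison with the harmonic series gives divergence.
When x = -265/32, the terms alternate in sign and decrease monotonically to 0 in absolute value (size ~ c/k), so the alternating series test gives convergence.

[-265/32, -247/32)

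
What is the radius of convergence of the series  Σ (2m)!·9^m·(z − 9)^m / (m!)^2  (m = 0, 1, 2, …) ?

Apply the ratio test: |a_{m+1}| / |a_m| = (2m+1)·(2m+2)/(m+1)² · 9, which tends to 36 as m → ∞.
Convergence for |z − 9| · 36 < 1, i.e. |z − 9| < 1/36. So R = 1/36.

R = 1/36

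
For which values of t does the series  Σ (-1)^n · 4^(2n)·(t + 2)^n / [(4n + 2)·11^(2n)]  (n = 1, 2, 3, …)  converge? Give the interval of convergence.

(-153/16, 89/16]

Apply the ratio test: |a_{n+1}| / |a_n| = [(4n + 2)/(4(n+1) + 2)] · 16/121, which tends to 16/121 as n → ∞.
Thus R = 1/(16/121) = 121/16.
When t = 89/16, the terms alternate in sign and decrease monotonically to 0 in absolute value (size ~ c/n), so the alternating series test gives convergence.
Endpoint t = -153/16: the terms are asymptotic to a nonzero constant times 1/n, so the series diverges by limit comparison with Σ 1/n.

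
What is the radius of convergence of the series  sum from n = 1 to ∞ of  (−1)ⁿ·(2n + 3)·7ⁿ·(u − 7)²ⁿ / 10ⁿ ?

R = √70/7

Ratio test: |a_{n+1}/a_n| = [(2(n+1) + 3)/(2n + 3)] · 7/10 → 7/10 as n → ∞.
Writing y = (u − 7)², the series in y has radius 10/7, so |u − 7| < √(10/7) and R = √70/7.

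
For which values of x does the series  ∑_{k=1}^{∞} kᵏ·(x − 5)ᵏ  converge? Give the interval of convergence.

{5}

Root test: |a_k|^(1/k) = k → ∞.
The root grows without bound, so R = 0 (convergence only at x = 5).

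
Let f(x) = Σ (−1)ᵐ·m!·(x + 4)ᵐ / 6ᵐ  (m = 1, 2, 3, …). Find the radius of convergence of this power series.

R = 0

The ratio of consecutive coefficients is (m+1) · 1/6 → ∞.
The ratio grows without bound, so the series diverges whenever (x + 4) ≠ 0; it converges only at x = -4. R = 0.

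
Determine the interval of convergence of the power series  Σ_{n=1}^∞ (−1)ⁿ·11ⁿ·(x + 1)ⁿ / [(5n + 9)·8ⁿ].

(-19/11, -3/11]

By the ratio test, |a_{n+1}/a_n| = [(5n + 9)/(5(n+1) + 9)] · 11/8 → 11/8.
Convergence for |x + 1| · 11/8 < 1, i.e. |x + 1| < 8/11. So R = 8/11.
At x = -3/11: convergence follows from the alternating series test (terms decrease monotonically to 0).
When x = -19/11, comparison with the harmonic series Σ 1/n shows the series diverges.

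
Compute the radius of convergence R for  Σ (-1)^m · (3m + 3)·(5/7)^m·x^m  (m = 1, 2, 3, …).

Apply the ratio test: |a_{m+1}| / |a_m| = [(3(m+1) + 3)/(3m + 3)] · 5/7, which tends to 5/7 as m → ∞.
The series converges when 5/7 · |x| < 1, giving R = 7/5.

R = 7/5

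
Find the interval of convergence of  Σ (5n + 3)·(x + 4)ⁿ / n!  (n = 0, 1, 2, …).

(−∞, ∞)

The ratio of consecutive coefficients is (5(n+1) + 3)/(5n + 3) · 1/(n+1) → 0.
The ratio tends to 0 regardless of x, hence R = ∞.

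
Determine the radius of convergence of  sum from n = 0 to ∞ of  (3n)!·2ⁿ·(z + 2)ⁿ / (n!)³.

Apply the ratio test: |a_{n+1}| / |a_n| = (3n+1)·(3n+2)·(3n+3)/(n+1)³ · 2, which tends to 54 as n → ∞.
The series converges when 54 · |z + 2| < 1, giving R = 1/54.

R = 1/54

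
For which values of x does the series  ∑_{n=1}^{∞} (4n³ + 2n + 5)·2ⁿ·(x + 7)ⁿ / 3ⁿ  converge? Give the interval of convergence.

The ratio of consecutive coefficients is [(4(n+1)³ + 2(n+1) + 5)/(4n³ + 2n + 5)] · 2/3 → 2/3.
Thus R = 1/(2/3) = 3/2.
At x = -11/2: the terms have absolute value of order n³, which does not tend to 0, so the series diverges by the divergence test.
Endpoint x = -17/2: the terms have absolute value of order n³, which does not tend to 0, so the series diverges by the divergence test.

(-17/2, -11/2)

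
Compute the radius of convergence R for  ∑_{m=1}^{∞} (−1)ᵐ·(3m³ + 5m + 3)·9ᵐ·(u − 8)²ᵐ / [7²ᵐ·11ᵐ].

R = 7√11/3

Apply the ratio test: |a_{m+1}| / |a_m| = [(3(m+1)³ + 5(m+1) + 3)/(3m³ + 5m + 3)] · 9/(49·11), which tends to 9/539 as m → ∞.
Writing y = (u − 8)², the series in y has radius 539/9, so |u − 8| < √(539/9) and R = 7√11/3.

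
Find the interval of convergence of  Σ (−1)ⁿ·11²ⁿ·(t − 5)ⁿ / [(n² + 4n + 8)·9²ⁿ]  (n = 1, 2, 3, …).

Apply the ratio test: |a_{n+1}| / |a_n| = [(n² + 4n + 8)/((n+1)² + 4(n+1) + 8)] · 121/81, which tends to 121/81 as n → ∞.
The series converges when 121/81 · |t − 5| < 1, giving R = 81/121.
Endpoint t = 686/121: the series is dominated by a constant times Σ 1/n², which converges (p = 2 > 1).
Endpoint t = 524/121: absolute convergence follows by limit comparison with Σ 1/n².

[524/121, 686/121]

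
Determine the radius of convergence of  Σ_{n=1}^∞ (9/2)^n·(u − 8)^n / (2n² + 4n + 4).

R = 2/9

The ratio of consecutive coefficients is [(2n² + 4n + 4)/(2(n+1)² + 4(n+1) + 4)] · 9/2 → 9/2.
Hence the series converges for |u − 8| < 1/(9/2) = 2/9, so the radius of convergence is 2/9.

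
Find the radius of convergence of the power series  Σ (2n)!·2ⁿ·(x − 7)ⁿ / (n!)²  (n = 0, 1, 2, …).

R = 1/8

Apply the ratio test: |a_{n+1}| / |a_n| = (2n+1)·(2n+2)/(n+1)² · 2, which tends to 8 as n → ∞.
Thus R = 1/(8) = 1/8.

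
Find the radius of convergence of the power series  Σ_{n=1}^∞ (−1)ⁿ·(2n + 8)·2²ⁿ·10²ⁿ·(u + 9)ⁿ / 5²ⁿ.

R = 1/16

By the ratio test, |a_{n+1}/a_n| = [(2(n+1) + 8)/(2n + 8)] · 4·100/25 → 16.
Hence the series converges for |u + 9| < 1/(16) = 1/16, so the radius of convergence is 1/16.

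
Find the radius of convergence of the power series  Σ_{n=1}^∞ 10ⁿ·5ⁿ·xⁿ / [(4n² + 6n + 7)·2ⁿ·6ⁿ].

By the ratio test, |a_{n+1}/a_n| = [(4n² + 6n + 7)/(4(n+1)² + 6(n+1) + 7)] · 10·5/(2·6) → 25/6.
Thus R = 1/(25/6) = 6/25.

R = 6/25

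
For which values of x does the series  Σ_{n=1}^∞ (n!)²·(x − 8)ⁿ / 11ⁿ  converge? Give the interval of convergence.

The ratio of consecutive coefficients is (n+1)² · 1/11 → ∞.
The ratio grows without bound, so the series diverges whenever (x − 8) ≠ 0; it converges only at x = 8. R = 0.

{8}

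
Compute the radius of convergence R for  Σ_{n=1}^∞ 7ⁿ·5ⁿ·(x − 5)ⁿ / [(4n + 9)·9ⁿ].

R = 9/35

Ratio test: |a_{n+1}/a_n| = [(4n + 9)/(4(n+1) + 9)] · 7·5/9 → 35/9 as n → ∞.
Thus R = 1/(35/9) = 9/35.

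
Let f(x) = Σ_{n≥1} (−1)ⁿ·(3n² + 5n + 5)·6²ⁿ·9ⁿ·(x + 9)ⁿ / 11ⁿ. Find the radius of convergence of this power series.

Apply the ratio test: |a_{n+1}| / |a_n| = [(3(n+1)² + 5(n+1) + 5)/(3n² + 5n + 5)] · 36·9/11, which tends to 324/11 as n → ∞.
Convergence for |x + 9| · 324/11 < 1, i.e. |x + 9| < 11/324. So R = 11/324.

R = 11/324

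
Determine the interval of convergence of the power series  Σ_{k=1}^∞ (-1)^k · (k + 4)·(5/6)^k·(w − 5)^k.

(19/5, 31/5)

The ratio of consecutive coefficients is [((k+1) + 4)/(k + 4)] · 5/6 → 5/6.
Hence the series converges for |w − 5| < 1/(5/6) = 6/5, so the radius of convergence is 6/5.
When w = 31/5, the k-th term does not approach 0; divergence by the term test.
Check w = 19/5: the terms have absolute value of order k, which does not tend to 0, so the series diverges by the divergence test.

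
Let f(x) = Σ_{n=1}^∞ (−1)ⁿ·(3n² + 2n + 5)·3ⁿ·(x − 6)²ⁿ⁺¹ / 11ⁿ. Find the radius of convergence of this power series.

By the ratio test, |a_{n+1}/a_n| = [(3(n+1)² + 2(n+1) + 5)/(3n² + 2n + 5)] · 3/11 → 3/11.
Writing y = (x − 6)², the series in y has radius 11/3, so |x − 6| < √(11/3) and R = √33/3.

R = √33/3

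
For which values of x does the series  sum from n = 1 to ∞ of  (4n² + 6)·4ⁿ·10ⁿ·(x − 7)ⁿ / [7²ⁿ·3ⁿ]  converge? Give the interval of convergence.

(133/40, 427/40)

The ratio of consecutive coefficients is [(4(n+1)² + 6)/(4n² + 6)] · 4·10/(49·3) → 40/147.
Thus R = 1/(40/147) = 147/40.
Check x = 427/40: the terms do not tend to 0, so the series diverges.
Check x = 133/40: the terms have absolute value of order n², which does not tend to 0, so the series diverges by the divergence test.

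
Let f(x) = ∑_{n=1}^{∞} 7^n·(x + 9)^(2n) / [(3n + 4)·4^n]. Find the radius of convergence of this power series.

R = 2√7/7

The ratio of consecutive coefficients is [(3n + 4)/(3(n+1) + 4)] · 7/4 → 7/4.
Successive powers of (x + 9) differ by 2, so the series converges when |x + 9|² · 7/4 < 1, i.e. |x + 9| < √(4/7). So R = 2√7/7.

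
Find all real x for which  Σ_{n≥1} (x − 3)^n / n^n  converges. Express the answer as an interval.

(−∞, ∞)

Root test: |a_n|^(1/n) = 1/n → 0.
The limit is 0 for every x, so R = ∞.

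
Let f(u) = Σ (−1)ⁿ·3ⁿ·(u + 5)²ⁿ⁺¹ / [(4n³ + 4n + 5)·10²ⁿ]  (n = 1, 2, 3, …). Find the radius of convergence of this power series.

Ratio test: |a_{n+1}/a_n| = [(4n³ + 4n + 5)/(4(n+1)³ + 4(n+1) + 5)] · 3/100 → 3/100 as n → ∞.
Since the exponent of (u + 5) increases by 2 each term, convergence requires |u + 5|² < 100/3, hence R = 10√3/3.

R = 10√3/3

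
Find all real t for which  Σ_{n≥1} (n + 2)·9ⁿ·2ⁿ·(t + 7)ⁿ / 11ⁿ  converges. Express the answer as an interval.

Apply the ratio test: |a_{n+1}| / |a_n| = [((n+1) + 2)/(n + 2)] · 9·2/11, which tends to 18/11 as n → ∞.
The series converges when 18/11 · |t + 7| < 1, giving R = 11/18.
Endpoint t = -115/18: the terms do not tend to 0, so the series diverges.
When t = -137/18, the n-th term does not approach 0; divergence by the term test.

(-137/18, -115/18)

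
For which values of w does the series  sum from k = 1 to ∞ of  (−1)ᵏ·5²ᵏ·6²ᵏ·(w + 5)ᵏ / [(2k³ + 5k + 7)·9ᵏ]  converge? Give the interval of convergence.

Apply the ratio test: |a_{k+1}| / |a_k| = [(2k³ + 5k + 7)/(2(k+1)³ + 5(k+1) + 7)] · 25·36/9, which tends to 100 as k → ∞.
The series converges when 100 · |w + 5| < 1, giving R = 1/100.
Check w = -499/100: the terms are on the order of 1/k³, so the series converges absolutely by comparison with the p-series (p = 3 > 1).
Check w = -501/100: the terms are on the order of 1/k³, so the series converges absolutely by comparison with the p-series (p = 3 > 1).

[-501/100, -499/100]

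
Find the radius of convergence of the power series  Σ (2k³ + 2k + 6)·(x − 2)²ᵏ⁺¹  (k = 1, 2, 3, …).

Apply the ratio test: |a_{k+1}| / |a_k| = (2(k+1)³ + 2(k+1) + 6)/(2k³ + 2k + 6), which tends to 1 as k → ∞.
Writing y = (x − 2)², the series in y has radius 1, so |x − 2| < √(1) = 1 and R = 1.

R = 1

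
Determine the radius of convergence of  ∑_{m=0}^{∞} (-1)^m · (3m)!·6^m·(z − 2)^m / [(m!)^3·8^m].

Apply the ratio test: |a_{m+1}| / |a_m| = (3m+1)·(3m+2)·(3m+3)/(m+1)³ · 6/8, which tends to 81/4 as m → ∞.
Hence the series converges for |z − 2| < 1/(81/4) = 4/81, so the radius of convergence is 4/81.

R = 4/81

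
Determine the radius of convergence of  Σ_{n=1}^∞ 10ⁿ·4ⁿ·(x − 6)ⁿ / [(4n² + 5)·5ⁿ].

R = 1/8

By the ratio test, |a_{n+1}/a_n| = [(4n² + 5)/(4(n+1)² + 5)] · 10·4/5 → 8.
Thus R = 1/(8) = 1/8.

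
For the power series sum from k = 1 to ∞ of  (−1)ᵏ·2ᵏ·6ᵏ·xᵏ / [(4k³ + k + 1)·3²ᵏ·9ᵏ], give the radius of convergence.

R = 27/4

The ratio of consecutive coefficients is [(4k³ + k + 1)/(4(k+1)³ + (k+1) + 1)] · 2·6/(9·9) → 4/27.
Thus R = 1/(4/27) = 27/4.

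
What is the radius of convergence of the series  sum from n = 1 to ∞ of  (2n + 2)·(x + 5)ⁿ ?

R = 1

The ratio of consecutive coefficients is (2(n+1) + 2)/(2n + 2) → 1.
Convergence for |x + 5| < 1, so R = 1.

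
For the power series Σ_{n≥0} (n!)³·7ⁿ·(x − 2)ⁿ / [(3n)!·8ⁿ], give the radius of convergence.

The ratio of consecutive coefficients is (n+1)³/[(3n+1)·(3n+2)·(3n+3)] · 7/8 → 7/216.
Thus R = 1/(7/216) = 216/7.

R = 216/7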